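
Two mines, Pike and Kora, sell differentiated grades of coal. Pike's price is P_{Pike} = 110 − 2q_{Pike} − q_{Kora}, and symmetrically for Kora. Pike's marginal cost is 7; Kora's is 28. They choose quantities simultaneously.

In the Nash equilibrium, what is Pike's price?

Mine Pike's profit: π = q_{Pike}(110 − 2q_{Pike} − q_{Kora}) − 7q_{Pike}.
∂π/∂q_{Pike} = 103 − 4q_{Pike} − q_{Kora} = 0 ⇒ q_{Pike} = 25.75 − 0.25q_{Kora}.
Similarly q_{Kora} = 20.5 − 0.25q_{Pike}.
Plugging q_{Kora} into Pike's best response: q_{Pike} = 25.75 − 0.25(20.5 − 0.25q_{Pike}) ⇒ 0.9375q_{Pike} = 20.625, so q_{Pike} = 22.
Then q_{Kora} = 20.5 − 0.25·22 = 15.
P_{Pike} = 110 − 2·22 − 15 = 51.

51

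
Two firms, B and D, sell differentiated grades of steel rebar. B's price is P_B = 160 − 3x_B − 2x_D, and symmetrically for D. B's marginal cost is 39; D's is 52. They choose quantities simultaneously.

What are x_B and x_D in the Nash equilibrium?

Firm B's profit: π = x_B(160 − 3x_B − 2x_D) − 39x_B.
∂π/∂x_B = 121 − 6x_B − 2x_D = 0 ⇒ x_B = 121/6 − (1/3)x_D.
Similarly x_D = 18 − (1/3)x_B.
Plugging x_D into B's best response: x_B = 121/6 − (1/3)(18 − (1/3)x_B) ⇒ (8/9)x_B = 85/6, so x_B = 15.9375.
Then x_D = 18 − (1/3)·15.9375 = 12.6875.

15.9375, 12.6875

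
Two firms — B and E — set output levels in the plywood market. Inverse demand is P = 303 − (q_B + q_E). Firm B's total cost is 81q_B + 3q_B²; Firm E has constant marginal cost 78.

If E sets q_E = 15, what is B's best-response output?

Firm B's profit: π = q_B(303 − (q_B + q_E)) − 81q_B − 3q_B².
∂π/∂q_B = 222 − 8q_B − q_E = 0, so q_B = 27.75 − 0.125q_E.
At q_E = 15: q_B = 27.75 − 0.125·15 = 25.875.

25.875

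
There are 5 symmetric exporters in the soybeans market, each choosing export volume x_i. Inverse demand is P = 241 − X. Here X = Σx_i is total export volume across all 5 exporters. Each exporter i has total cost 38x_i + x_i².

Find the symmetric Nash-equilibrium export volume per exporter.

A representative exporter's profit is π_i = x_i(241 − X) − 38x_i − x_i², with X = x_i + Σ_{j≠i} x_j.
First-order condition: 203 − 4x_i − Σ_{j≠i} x_j = 0.
With identical exporters, set every x_j = x: then 203 − 4x − 4x = 0, i.e. x = 203/8 = 25.375.

25.375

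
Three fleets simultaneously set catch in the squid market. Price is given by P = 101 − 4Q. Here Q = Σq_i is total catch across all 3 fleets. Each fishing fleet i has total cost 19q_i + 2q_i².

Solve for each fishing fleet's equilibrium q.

4.1

A representative fishing fleet's profit is π_i = q_i(101 − 4Q) − 19q_i − 2q_i², with Q = q_i + Σ_{j≠i} q_j.
First-order condition: 82 − 12q_i − 4Σ_{j≠i} q_j = 0.
With identical fishing fleets, set every q_j = q: then 82 − 12q − 8q = 0, i.e. q = 82/20 = 4.1.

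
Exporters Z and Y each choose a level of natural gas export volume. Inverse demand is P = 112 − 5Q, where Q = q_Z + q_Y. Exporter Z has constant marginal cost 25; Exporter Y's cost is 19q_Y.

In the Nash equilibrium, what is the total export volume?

12

Exporter Z's profit: π = q_Z(112 − 5(q_Z + q_Y)) − 25q_Z.
∂π/∂q_Z = 87 − 10q_Z − 5q_Y = 0, so q_Z = 8.7 − 0.5q_Y.
By the same steps for Y: q_Y = 9.3 − 0.5q_Z.
Substituting the second reaction function into the first: q_Z = 8.7 − 0.5(9.3 − 0.5q_Z), which gives 0.75q_Z = 4.05 ⇒ q_Z = 5.4.
Then q_Y = 9.3 − 0.5·5.4 = 6.6.
Total export volume: 5.4 + 6.6 = 12.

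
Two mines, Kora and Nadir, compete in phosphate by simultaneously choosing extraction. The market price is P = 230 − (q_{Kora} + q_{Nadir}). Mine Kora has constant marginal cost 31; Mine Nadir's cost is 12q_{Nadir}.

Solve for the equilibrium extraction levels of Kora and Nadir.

60, 79

Mine Kora's profit: π = q_{Kora}(230 − (q_{Kora} + q_{Nadir})) − 31q_{Kora}.
∂π/∂q_{Kora} = 199 − 2q_{Kora} − q_{Nadir} = 0, so q_{Kora} = 99.5 − 0.5q_{Nadir}.
By the same steps for Nadir: q_{Nadir} = 109 − 0.5q_{Kora}.
Solving the two reaction functions simultaneously: (1 − (−0.5)(−0.5))q_{Kora} = 99.5 − 0.5·109, so 0.75q_{Kora} = 45 and q_{Kora} = 60.
Then q_{Nadir} = 109 − 0.5·60 = 79.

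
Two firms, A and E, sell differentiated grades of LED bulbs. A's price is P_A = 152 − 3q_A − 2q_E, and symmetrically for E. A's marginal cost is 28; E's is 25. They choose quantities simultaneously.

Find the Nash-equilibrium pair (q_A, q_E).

15.3125, 16.0625

Firm A's profit: π = q_A(152 − 3q_A − 2q_E) − 28q_A.
∂π/∂q_A = 124 − 6q_A − 2q_E = 0 ⇒ q_A = 62/3 − (1/3)q_E.
Similarly q_E = 127/6 − (1/3)q_A.
Solving the two reaction functions simultaneously: (1 − (−1/3)(−1/3))q_A = 62/3 − (1/3)·(127/6), so (8/9)q_A = 245/18 and q_A = 15.3125.
Then q_E = 127/6 − (1/3)·15.3125 = 16.0625.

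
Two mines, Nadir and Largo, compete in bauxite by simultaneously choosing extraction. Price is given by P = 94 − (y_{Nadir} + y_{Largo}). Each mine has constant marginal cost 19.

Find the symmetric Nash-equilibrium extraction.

25

Mine Nadir's profit: π = y_{Nadir}(94 − (y_{Nadir} + y_{Largo})) − 19y_{Nadir}.
∂π/∂y_{Nadir} = 75 − 2y_{Nadir} − y_{Largo} = 0, so y_{Nadir} = 37.5 − 0.5y_{Largo}.
By symmetry y_{Largo} = y_{Nadir}; substituting into the reaction function, 1.5y_{Nadir} = 37.5 and y_{Nadir} = 25.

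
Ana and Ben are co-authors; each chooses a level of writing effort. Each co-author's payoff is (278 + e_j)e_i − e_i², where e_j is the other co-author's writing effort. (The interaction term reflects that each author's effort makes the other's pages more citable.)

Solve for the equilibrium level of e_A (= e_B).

Ana's payoff is (278 + e_B)e_A − e_A².
∂π/∂e_A = 278 + e_B − 2e_A = 0, so e_A = 139 + 0.5e_B.
The game is symmetric, so in equilibrium e_B = e_A: the reaction function gives 0.5e_A = 139, hence e_A = 278.

278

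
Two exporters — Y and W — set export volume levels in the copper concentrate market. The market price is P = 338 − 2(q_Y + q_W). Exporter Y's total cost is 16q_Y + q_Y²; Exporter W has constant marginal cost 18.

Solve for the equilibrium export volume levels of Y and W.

Exporter Y's profit: π = q_Y(338 − 2(q_Y + q_W)) − 16q_Y − q_Y².
∂π/∂q_Y = 322 − 6q_Y − 2q_W = 0, so q_Y = 161/3 − (1/3)q_W.
For W: ∂π/∂q_W = 320 − 4q_W − 2q_Y = 0 ⇒ q_W = 80 − 0.5q_Y.
Plugging q_W into Y's best response: q_Y = 161/3 − (1/3)(80 − 0.5q_Y) ⇒ (5/6)q_Y = 27, so q_Y = 32.4.
Then q_W = 80 − 0.5·32.4 = 63.8.

32.4, 63.8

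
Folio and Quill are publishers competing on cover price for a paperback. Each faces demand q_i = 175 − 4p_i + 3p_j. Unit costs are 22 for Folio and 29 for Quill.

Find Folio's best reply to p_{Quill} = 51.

52

Folio's profit: π = (p_{Folio} − 22)(175 − 4p_{Folio} + 3p_{Quill}).
∂π/∂p_{Folio} = 263 − 8p_{Folio} + 3p_{Quill} = 0 ⇒ p_{Folio} = 32.875 + 0.375p_{Quill}.
At p_{Quill} = 51: p_{Folio} = 32.875 + 0.375·51 = 52.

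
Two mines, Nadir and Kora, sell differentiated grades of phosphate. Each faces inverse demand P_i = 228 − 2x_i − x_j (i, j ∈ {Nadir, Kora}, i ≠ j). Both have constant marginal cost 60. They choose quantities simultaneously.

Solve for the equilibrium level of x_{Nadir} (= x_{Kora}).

33.6

Mine Nadir's profit: π = x_{Nadir}(228 − 2x_{Nadir} − x_{Kora}) − 60x_{Nadir}.
∂π/∂x_{Nadir} = 168 − 4x_{Nadir} − x_{Kora} = 0 ⇒ x_{Nadir} = 42 − 0.25x_{Kora}.
The game is symmetric, so in equilibrium x_{Kora} = x_{Nadir}: the reaction function gives 1.25x_{Nadir} = 42, hence x_{Nadir} = 33.6.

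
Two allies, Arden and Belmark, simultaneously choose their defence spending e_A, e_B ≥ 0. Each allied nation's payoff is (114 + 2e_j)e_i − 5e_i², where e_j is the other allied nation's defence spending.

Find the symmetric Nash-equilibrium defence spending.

Arden's payoff is (114 + 2e_B)e_A − 5e_A².
∂π/∂e_A = 114 + 2e_B − 10e_A = 0, so e_A = 11.4 + 0.2e_B.
The game is symmetric, so in equilibrium e_B = e_A: the reaction function gives 0.8e_A = 11.4, hence e_A = 14.25.

14.25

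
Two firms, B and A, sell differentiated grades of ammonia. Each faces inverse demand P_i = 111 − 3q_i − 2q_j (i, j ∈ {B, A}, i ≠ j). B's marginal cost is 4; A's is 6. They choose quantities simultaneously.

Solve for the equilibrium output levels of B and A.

Firm B's profit: π = q_B(111 − 3q_B − 2q_A) − 4q_B.
∂π/∂q_B = 107 − 6q_B − 2q_A = 0 ⇒ q_B = 107/6 − (1/3)q_A.
Similarly q_A = 17.5 − (1/3)q_B.
Solving the two reaction functions simultaneously: (1 − (−1/3)(−1/3))q_B = 107/6 − (1/3)·17.5, so (8/9)q_B = 12 and q_B = 13.5.
Then q_A = 17.5 − (1/3)·13.5 = 13.

13.5, 13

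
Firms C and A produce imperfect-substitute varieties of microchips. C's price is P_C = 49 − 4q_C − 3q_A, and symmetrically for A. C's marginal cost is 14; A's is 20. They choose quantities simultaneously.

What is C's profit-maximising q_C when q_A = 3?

3.25

Firm C's profit: π = q_C(49 − 4q_C − 3q_A) − 14q_C.
∂π/∂q_C = 35 − 8q_C − 3q_A = 0 ⇒ q_C = 4.375 − 0.375q_A.
At q_A = 3: q_C = 4.375 − 0.375·3 = 3.25.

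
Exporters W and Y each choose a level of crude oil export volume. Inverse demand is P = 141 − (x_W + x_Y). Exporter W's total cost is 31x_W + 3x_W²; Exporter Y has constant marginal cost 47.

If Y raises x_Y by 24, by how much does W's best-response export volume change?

-3

Exporter W's profit: π = x_W(141 − (x_W + x_Y)) − 31x_W − 3x_W².
∂π/∂x_W = 110 − 8x_W − x_Y = 0, so x_W = 13.75 − 0.125x_Y.
The reaction-function slope is −0.125, so a 24-unit rise in x_Y moves x_W by −0.125 × 24 = −3. W's best response falls — the actions are strategic substitutes.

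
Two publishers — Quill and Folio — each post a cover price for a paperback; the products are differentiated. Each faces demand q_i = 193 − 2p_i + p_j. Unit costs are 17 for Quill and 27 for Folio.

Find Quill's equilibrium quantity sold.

Quill's profit: π = (p_{Quill} − 17)(193 − 2p_{Quill} + p_{Folio}).
∂π/∂p_{Quill} = 227 − 4p_{Quill} + p_{Folio} = 0 ⇒ p_{Quill} = 56.75 + 0.25p_{Folio}.
Similarly p_{Folio} = 61.75 + 0.25p_{Quill}.
Plugging p_{Folio} into Quill's best response: p_{Quill} = 56.75 + 0.25(61.75 + 0.25p_{Quill}) ⇒ 0.9375p_{Quill} = 72.1875, so p_{Quill} = 77.
Then p_{Folio} = 61.75 + 0.25·77 = 81.
q_{Quill} = 193 − 2·77 + 81 = 120.

120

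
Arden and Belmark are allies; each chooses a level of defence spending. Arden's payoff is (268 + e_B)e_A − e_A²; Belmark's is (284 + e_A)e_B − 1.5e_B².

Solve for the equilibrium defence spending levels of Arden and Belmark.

217.6, 167.2

Expanding Arden's payoff: 268e_A + e_Be_A − e_A².
∂π/∂e_A = 268 + e_B − 2e_A = 0, so e_A = 134 + 0.5e_B.
Likewise for Belmark: e_B = 284/3 + (1/3)e_A.
Solving the two reaction functions simultaneously: (1 − (0.5)(1/3))e_A = 134 + 0.5·(284/3), so (5/6)e_A = 544/3 and e_A = 217.6.
Then e_B = 284/3 + (1/3)·217.6 = 167.2.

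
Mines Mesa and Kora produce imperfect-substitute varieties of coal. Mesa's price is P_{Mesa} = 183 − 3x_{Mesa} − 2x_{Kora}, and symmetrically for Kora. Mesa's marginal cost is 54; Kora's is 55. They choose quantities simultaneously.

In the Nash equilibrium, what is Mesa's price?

Mine Mesa's profit: π = x_{Mesa}(183 − 3x_{Mesa} − 2x_{Kora}) − 54x_{Mesa}.
∂π/∂x_{Mesa} = 129 − 6x_{Mesa} − 2x_{Kora} = 0 ⇒ x_{Mesa} = 21.5 − (1/3)x_{Kora}.
Similarly x_{Kora} = 64/3 − (1/3)x_{Mesa}.
Substituting the second reaction function into the first: x_{Mesa} = 21.5 − (1/3)(64/3 − (1/3)x_{Mesa}), which gives (8/9)x_{Mesa} = 259/18 ⇒ x_{Mesa} = 16.1875.
Then x_{Kora} = 64/3 − (1/3)·16.1875 = 15.9375.
P_{Mesa} = 183 − 3·16.1875 − 2·15.9375 = 102.5625.

102.5625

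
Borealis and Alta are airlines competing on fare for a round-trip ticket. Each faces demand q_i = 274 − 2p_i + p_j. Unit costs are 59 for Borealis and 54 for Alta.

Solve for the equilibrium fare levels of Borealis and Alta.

Borealis's profit: π = (p_{Borealis} − 59)(274 − 2p_{Borealis} + p_{Alta}).
∂π/∂p_{Borealis} = 392 − 4p_{Borealis} + p_{Alta} = 0 ⇒ p_{Borealis} = 98 + 0.25p_{Alta}.
Similarly p_{Alta} = 95.5 + 0.25p_{Borealis}.
Substituting the second reaction function into the first: p_{Borealis} = 98 + 0.25(95.5 + 0.25p_{Borealis}), which gives 0.9375p_{Borealis} = 121.875 ⇒ p_{Borealis} = 130.
Then p_{Alta} = 95.5 + 0.25·130 = 128.

130, 128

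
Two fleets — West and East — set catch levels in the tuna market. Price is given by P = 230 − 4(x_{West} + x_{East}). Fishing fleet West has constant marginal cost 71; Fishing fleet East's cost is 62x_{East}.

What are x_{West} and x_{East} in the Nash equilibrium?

Fishing fleet West's profit: π = x_{West}(230 − 4(x_{West} + x_{East})) − 71x_{West}.
∂π/∂x_{West} = 159 − 8x_{West} − 4x_{East} = 0, so x_{West} = 19.875 − 0.5x_{East}.
By the same steps for East: x_{East} = 21 − 0.5x_{West}.
Solving the two reaction functions simultaneously: (1 − (−0.5)(−0.5))x_{West} = 19.875 − 0.5·21, so 0.75x_{West} = 9.375 and x_{West} = 12.5.
Then x_{East} = 21 − 0.5·12.5 = 14.75.

12.5, 14.75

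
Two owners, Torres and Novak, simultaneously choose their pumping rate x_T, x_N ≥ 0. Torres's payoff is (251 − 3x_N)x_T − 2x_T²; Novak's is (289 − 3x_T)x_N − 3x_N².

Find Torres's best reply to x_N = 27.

Expanding Torres's payoff: 251x_T − 3x_Nx_T − 2x_T².
∂π/∂x_T = 251 − 3x_N − 4x_T = 0, so x_T = 62.75 − 0.75x_N.
At x_N = 27: x_T = 62.75 − 0.75·27 = 42.5.

42.5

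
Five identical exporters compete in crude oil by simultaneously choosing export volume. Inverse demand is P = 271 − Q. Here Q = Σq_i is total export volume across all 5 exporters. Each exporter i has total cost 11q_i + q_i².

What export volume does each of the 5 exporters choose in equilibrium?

32.5

A representative exporter's profit is π_i = q_i(271 − Q) − 11q_i − q_i², with Q = q_i + Σ_{j≠i} q_j.
First-order condition: 260 − 4q_i − Σ_{j≠i} q_j = 0.
In a symmetric equilibrium every exporter chooses the same q, so Σ_{j≠i} q_j = 4q. The condition becomes 260 − 8q = 0, giving q = 260/8 = 32.5.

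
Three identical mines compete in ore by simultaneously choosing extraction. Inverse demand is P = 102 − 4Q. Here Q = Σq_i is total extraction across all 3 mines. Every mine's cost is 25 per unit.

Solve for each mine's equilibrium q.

4.8125

A representative mine's profit is π_i = q_i(102 − 4Q) − 25q_i, with Q = q_i + Σ_{j≠i} q_j.
First-order condition: 77 − 8q_i − 4Σ_{j≠i} q_j = 0.
In a symmetric equilibrium every mine chooses the same q, so Σ_{j≠i} q_j = 2q. The condition becomes 77 − 16q = 0, giving q = 77/16 = 4.8125.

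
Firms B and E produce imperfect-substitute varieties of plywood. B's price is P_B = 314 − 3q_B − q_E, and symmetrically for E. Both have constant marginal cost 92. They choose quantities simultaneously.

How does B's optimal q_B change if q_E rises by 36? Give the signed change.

-6

Firm B's profit: π = q_B(314 − 3q_B − q_E) − 92q_B.
∂π/∂q_B = 222 − 6q_B − q_E = 0 ⇒ q_B = 37 − (1/6)q_E.
The reaction-function slope is −1/6, so a 36-unit rise in q_E moves q_B by −1/6 × 36 = −6. B's best response falls — the actions are strategic substitutes.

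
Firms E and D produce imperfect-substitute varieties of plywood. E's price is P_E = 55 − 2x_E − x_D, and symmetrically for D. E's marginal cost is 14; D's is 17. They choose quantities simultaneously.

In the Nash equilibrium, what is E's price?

Firm E's profit: π = x_E(55 − 2x_E − x_D) − 14x_E.
∂π/∂x_E = 41 − 4x_E − x_D = 0 ⇒ x_E = 10.25 − 0.25x_D.
Similarly x_D = 9.5 − 0.25x_E.
Solving the two reaction functions simultaneously: (1 − (−0.25)(−0.25))x_E = 10.25 − 0.25·9.5, so 0.9375x_E = 7.875 and x_E = 8.4.
Then x_D = 9.5 − 0.25·8.4 = 7.4.
P_E = 55 − 2·8.4 − 7.4 = 30.8.

30.8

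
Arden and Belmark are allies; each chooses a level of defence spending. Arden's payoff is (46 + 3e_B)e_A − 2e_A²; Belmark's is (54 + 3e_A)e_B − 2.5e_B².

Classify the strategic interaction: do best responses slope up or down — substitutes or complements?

strategic complements

Expanding Arden's payoff: 46e_A + 3e_Be_A − 2e_A².
∂π/∂e_A = 46 + 3e_B − 4e_A = 0, so e_A = 11.5 + 0.75e_B.
The best-response slope de_A/de_B = 0.75 > 0: the reaction function is upward-sloping, so the choices are strategic complements.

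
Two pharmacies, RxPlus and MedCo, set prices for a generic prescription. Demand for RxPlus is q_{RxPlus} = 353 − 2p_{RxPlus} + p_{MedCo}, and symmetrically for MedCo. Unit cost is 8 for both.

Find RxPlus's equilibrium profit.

RxPlus's profit: π = (p_{RxPlus} − 8)(353 − 2p_{RxPlus} + p_{MedCo}).
∂π/∂p_{RxPlus} = 369 − 4p_{RxPlus} + p_{MedCo} = 0 ⇒ p_{RxPlus} = 92.25 + 0.25p_{MedCo}.
By symmetry p_{MedCo} = p_{RxPlus}; substituting into the reaction function, 0.75p_{RxPlus} = 92.25 and p_{RxPlus} = 123.
q_{RxPlus} = 353 − 2·123 + 123 = 230.
Profit = (123 − 8)·230 = 26450.

26450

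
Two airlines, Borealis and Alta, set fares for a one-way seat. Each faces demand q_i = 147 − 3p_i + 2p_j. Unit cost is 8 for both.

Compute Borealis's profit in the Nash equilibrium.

3622.6875

Borealis's profit: π = (p_{Borealis} − 8)(147 − 3p_{Borealis} + 2p_{Alta}).
∂π/∂p_{Borealis} = 171 − 6p_{Borealis} + 2p_{Alta} = 0 ⇒ p_{Borealis} = 28.5 + (1/3)p_{Alta}.
The game is symmetric, so in equilibrium p_{Alta} = p_{Borealis}: the reaction function gives (2/3)p_{Borealis} = 28.5, hence p_{Borealis} = 42.75.
q_{Borealis} = 147 − 3·42.75 + 2·42.75 = 104.25.
Profit = (42.75 − 8)·104.25 = 3622.6875.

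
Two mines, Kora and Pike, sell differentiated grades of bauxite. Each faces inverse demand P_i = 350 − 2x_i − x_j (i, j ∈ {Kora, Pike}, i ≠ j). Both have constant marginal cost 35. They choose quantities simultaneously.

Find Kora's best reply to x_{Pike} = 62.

Mine Kora's profit: π = x_{Kora}(350 − 2x_{Kora} − x_{Pike}) − 35x_{Kora}.
∂π/∂x_{Kora} = 315 − 4x_{Kora} − x_{Pike} = 0 ⇒ x_{Kora} = 78.75 − 0.25x_{Pike}.
At x_{Pike} = 62: x_{Kora} = 78.75 − 0.25·62 = 63.25.

63.25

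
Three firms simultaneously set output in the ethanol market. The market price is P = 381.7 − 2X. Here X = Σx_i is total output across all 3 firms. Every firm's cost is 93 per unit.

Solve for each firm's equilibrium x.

A representative firm's profit is π_i = x_i(381.7 − 2X) − 93x_i, with X = x_i + Σ_{j≠i} x_j.
First-order condition: 288.7 − 4x_i − 2Σ_{j≠i} x_j = 0.
In a symmetric equilibrium every firm chooses the same x, so Σ_{j≠i} x_j = 2x. The condition becomes 288.7 − 8x = 0, giving x = 288.7/8 = 36.0875.

36.0875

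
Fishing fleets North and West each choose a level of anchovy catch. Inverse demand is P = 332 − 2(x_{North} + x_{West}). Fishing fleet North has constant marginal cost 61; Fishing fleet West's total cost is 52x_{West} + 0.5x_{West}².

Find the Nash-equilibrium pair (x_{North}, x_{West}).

49.6875, 36.125

Fishing fleet North's profit: π = x_{North}(332 − 2(x_{North} + x_{West})) − 61x_{North}.
∂π/∂x_{North} = 271 − 4x_{North} − 2x_{West} = 0, so x_{North} = 67.75 − 0.5x_{West}.
For West: ∂π/∂x_{West} = 280 − 5x_{West} − 2x_{North} = 0 ⇒ x_{West} = 56 − 0.4x_{North}.
Substituting the second reaction function into the first: x_{North} = 67.75 − 0.5(56 − 0.4x_{North}), which gives 0.8x_{North} = 39.75 ⇒ x_{North} = 49.6875.
Then x_{West} = 56 − 0.4·49.6875 = 36.125.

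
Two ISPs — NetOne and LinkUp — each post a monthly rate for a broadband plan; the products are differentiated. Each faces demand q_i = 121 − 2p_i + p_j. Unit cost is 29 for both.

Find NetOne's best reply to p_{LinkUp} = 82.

NetOne's profit: π = (p_{NetOne} − 29)(121 − 2p_{NetOne} + p_{LinkUp}).
∂π/∂p_{NetOne} = 179 − 4p_{NetOne} + p_{LinkUp} = 0 ⇒ p_{NetOne} = 44.75 + 0.25p_{LinkUp}.
At p_{LinkUp} = 82: p_{NetOne} = 44.75 + 0.25·82 = 65.25.

65.25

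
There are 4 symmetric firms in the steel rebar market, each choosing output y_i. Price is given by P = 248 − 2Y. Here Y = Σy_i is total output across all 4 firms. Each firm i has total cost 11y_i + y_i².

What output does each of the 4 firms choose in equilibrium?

19.75

A representative firm's profit is π_i = y_i(248 − 2Y) − 11y_i − y_i², with Y = y_i + Σ_{j≠i} y_j.
First-order condition: 237 − 6y_i − 2Σ_{j≠i} y_j = 0.
With identical firms, set every y_j = y: then 237 − 6y − 6y = 0, i.e. y = 237/12 = 19.75.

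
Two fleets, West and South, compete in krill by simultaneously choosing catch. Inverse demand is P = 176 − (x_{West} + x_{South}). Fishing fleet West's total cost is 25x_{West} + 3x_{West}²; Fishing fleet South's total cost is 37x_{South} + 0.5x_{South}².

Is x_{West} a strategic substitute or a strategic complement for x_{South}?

strategic substitutes

Fishing fleet West's profit: π = x_{West}(176 − (x_{West} + x_{South})) − 25x_{West} − 3x_{West}².
∂π/∂x_{West} = 151 − 8x_{West} − x_{South} = 0, so x_{West} = 18.875 − 0.125x_{South}.
The best-response slope dx_{West}/dx_{South} = −0.125 < 0: the reaction function is downward-sloping, so the choices are strategic substitutes.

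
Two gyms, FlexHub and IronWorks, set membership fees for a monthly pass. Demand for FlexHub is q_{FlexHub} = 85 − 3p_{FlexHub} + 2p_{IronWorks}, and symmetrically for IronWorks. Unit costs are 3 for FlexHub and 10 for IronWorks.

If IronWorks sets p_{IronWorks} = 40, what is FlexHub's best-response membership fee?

29

FlexHub's profit: π = (p_{FlexHub} − 3)(85 − 3p_{FlexHub} + 2p_{IronWorks}).
∂π/∂p_{FlexHub} = 94 − 6p_{FlexHub} + 2p_{IronWorks} = 0 ⇒ p_{FlexHub} = 47/3 + (1/3)p_{IronWorks}.
At p_{IronWorks} = 40: p_{FlexHub} = 47/3 + (1/3)·40 = 29.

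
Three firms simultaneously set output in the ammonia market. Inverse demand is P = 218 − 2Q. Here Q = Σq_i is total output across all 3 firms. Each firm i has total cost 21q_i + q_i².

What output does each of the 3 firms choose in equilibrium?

19.7

A representative firm's profit is π_i = q_i(218 − 2Q) − 21q_i − q_i², with Q = q_i + Σ_{j≠i} q_j.
First-order condition: 197 − 6q_i − 2Σ_{j≠i} q_j = 0.
With identical firms, set every q_j = q: then 197 − 6q − 4q = 0, i.e. q = 197/10 = 19.7.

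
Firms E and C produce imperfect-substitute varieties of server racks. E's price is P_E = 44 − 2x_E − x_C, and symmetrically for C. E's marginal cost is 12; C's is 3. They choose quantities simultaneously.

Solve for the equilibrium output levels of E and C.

Firm E's profit: π = x_E(44 − 2x_E − x_C) − 12x_E.
∂π/∂x_E = 32 − 4x_E − x_C = 0 ⇒ x_E = 8 − 0.25x_C.
Similarly x_C = 10.25 − 0.25x_E.
Solving the two reaction functions simultaneously: (1 − (−0.25)(−0.25))x_E = 8 − 0.25·10.25, so 0.9375x_E = 5.4375 and x_E = 5.8.
Then x_C = 10.25 − 0.25·5.8 = 8.8.

5.8, 8.8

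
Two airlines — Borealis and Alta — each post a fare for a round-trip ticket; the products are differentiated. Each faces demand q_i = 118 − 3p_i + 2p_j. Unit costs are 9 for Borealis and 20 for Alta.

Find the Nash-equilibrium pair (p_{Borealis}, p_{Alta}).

Borealis's profit: π = (p_{Borealis} − 9)(118 − 3p_{Borealis} + 2p_{Alta}).
∂π/∂p_{Borealis} = 145 − 6p_{Borealis} + 2p_{Alta} = 0 ⇒ p_{Borealis} = 145/6 + (1/3)p_{Alta}.
Similarly p_{Alta} = 89/3 + (1/3)p_{Borealis}.
Solving the two reaction functions simultaneously: (1 − (1/3)(1/3))p_{Borealis} = 145/6 + (1/3)·(89/3), so (8/9)p_{Borealis} = 613/18 and p_{Borealis} = 38.3125.
Then p_{Alta} = 89/3 + (1/3)·38.3125 = 42.4375.

38.3125, 42.4375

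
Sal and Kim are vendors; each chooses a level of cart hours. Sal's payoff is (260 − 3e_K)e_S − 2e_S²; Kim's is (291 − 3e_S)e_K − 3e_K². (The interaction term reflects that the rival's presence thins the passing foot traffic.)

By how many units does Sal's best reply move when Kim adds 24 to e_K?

Expanding Sal's payoff: 260e_S − 3e_Ke_S − 2e_S².
∂π/∂e_S = 260 − 3e_K − 4e_S = 0, so e_S = 65 − 0.75e_K.
The reaction-function slope is −0.75, so a 24-unit rise in e_K moves e_S by −0.75 × 24 = −18. Sal's best response falls — the actions are strategic substitutes.

-18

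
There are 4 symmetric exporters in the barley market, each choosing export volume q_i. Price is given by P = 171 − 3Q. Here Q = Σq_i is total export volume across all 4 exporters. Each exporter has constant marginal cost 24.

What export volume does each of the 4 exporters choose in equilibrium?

9.8

A representative exporter's profit is π_i = q_i(171 − 3Q) − 24q_i, with Q = q_i + Σ_{j≠i} q_j.
First-order condition: 147 − 6q_i − 3Σ_{j≠i} q_j = 0.
Imposing symmetry (q_j = q for all j) turns Σ_{j≠i} q_j into 3q, so 147 = 15q and q = 9.8.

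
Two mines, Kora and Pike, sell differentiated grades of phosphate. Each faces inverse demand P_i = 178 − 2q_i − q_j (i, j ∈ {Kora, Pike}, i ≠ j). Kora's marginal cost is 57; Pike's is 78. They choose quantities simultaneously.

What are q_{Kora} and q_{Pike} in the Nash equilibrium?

Mine Kora's profit: π = q_{Kora}(178 − 2q_{Kora} − q_{Pike}) − 57q_{Kora}.
∂π/∂q_{Kora} = 121 − 4q_{Kora} − q_{Pike} = 0 ⇒ q_{Kora} = 30.25 − 0.25q_{Pike}.
Similarly q_{Pike} = 25 − 0.25q_{Kora}.
Substituting the second reaction function into the first: q_{Kora} = 30.25 − 0.25(25 − 0.25q_{Kora}), which gives 0.9375q_{Kora} = 24 ⇒ q_{Kora} = 25.6.
Then q_{Pike} = 25 − 0.25·25.6 = 18.6.

25.6, 18.6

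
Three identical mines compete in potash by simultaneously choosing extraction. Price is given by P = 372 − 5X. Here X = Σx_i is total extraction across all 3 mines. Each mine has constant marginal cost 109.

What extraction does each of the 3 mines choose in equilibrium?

13.15

A representative mine's profit is π_i = x_i(372 − 5X) − 109x_i, with X = x_i + Σ_{j≠i} x_j.
First-order condition: 263 − 10x_i − 5Σ_{j≠i} x_j = 0.
In a symmetric equilibrium every mine chooses the same x, so Σ_{j≠i} x_j = 2x. The condition becomes 263 − 20x = 0, giving x = 263/20 = 13.15.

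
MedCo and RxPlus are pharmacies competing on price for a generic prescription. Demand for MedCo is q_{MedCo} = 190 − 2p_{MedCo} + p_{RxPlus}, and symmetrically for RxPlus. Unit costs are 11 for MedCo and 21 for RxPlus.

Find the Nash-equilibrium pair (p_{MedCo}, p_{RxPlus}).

MedCo's profit: π = (p_{MedCo} − 11)(190 − 2p_{MedCo} + p_{RxPlus}).
∂π/∂p_{MedCo} = 212 − 4p_{MedCo} + p_{RxPlus} = 0 ⇒ p_{MedCo} = 53 + 0.25p_{RxPlus}.
Similarly p_{RxPlus} = 58 + 0.25p_{MedCo}.
Plugging p_{RxPlus} into MedCo's best response: p_{MedCo} = 53 + 0.25(58 + 0.25p_{MedCo}) ⇒ 0.9375p_{MedCo} = 67.5, so p_{MedCo} = 72.
Then p_{RxPlus} = 58 + 0.25·72 = 76.

72, 76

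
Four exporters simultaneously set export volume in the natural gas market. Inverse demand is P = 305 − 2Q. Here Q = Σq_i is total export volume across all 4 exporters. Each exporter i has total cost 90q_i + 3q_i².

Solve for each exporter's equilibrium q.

A representative exporter's profit is π_i = q_i(305 − 2Q) − 90q_i − 3q_i², with Q = q_i + Σ_{j≠i} q_j.
First-order condition: 215 − 10q_i − 2Σ_{j≠i} q_j = 0.
With identical exporters, set every q_j = q: then 215 − 10q − 6q = 0, i.e. q = 215/16 = 13.4375.

13.4375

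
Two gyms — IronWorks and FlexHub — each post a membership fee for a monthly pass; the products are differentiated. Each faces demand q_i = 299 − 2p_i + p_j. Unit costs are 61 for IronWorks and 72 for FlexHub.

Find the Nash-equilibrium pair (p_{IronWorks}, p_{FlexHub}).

IronWorks's profit: π = (p_{IronWorks} − 61)(299 − 2p_{IronWorks} + p_{FlexHub}).
∂π/∂p_{IronWorks} = 421 − 4p_{IronWorks} + p_{FlexHub} = 0 ⇒ p_{IronWorks} = 105.25 + 0.25p_{FlexHub}.
Similarly p_{FlexHub} = 110.75 + 0.25p_{IronWorks}.
Substituting the second reaction function into the first: p_{IronWorks} = 105.25 + 0.25(110.75 + 0.25p_{IronWorks}), which gives 0.9375p_{IronWorks} = 132.9375 ⇒ p_{IronWorks} = 141.8.
Then p_{FlexHub} = 110.75 + 0.25·141.8 = 146.2.

141.8, 146.2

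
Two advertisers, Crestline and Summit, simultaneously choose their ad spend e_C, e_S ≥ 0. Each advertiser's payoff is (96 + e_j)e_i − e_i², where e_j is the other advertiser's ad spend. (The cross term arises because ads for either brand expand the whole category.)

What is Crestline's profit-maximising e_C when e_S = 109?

Crestline's payoff is (96 + e_S)e_C − e_C².
∂π/∂e_C = 96 + e_S − 2e_C = 0, so e_C = 48 + 0.5e_S.
At e_S = 109: e_C = 48 + 0.5·109 = 102.5.

102.5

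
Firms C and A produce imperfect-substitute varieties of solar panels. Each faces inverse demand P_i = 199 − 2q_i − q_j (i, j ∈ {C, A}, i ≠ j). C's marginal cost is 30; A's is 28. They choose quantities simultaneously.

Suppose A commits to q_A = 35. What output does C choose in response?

33.5

Firm C's profit: π = q_C(199 − 2q_C − q_A) − 30q_C.
∂π/∂q_C = 169 − 4q_C − q_A = 0 ⇒ q_C = 42.25 − 0.25q_A.
At q_A = 35: q_C = 42.25 − 0.25·35 = 33.5.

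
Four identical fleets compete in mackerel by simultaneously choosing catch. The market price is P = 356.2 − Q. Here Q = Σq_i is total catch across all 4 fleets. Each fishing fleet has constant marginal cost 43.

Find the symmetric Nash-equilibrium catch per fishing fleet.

62.64

A representative fishing fleet's profit is π_i = q_i(356.2 − Q) − 43q_i, with Q = q_i + Σ_{j≠i} q_j.
First-order condition: 313.2 − 2q_i − Σ_{j≠i} q_j = 0.
With identical fishing fleets, set every q_j = q: then 313.2 − 2q − 3q = 0, i.e. q = 313.2/5 = 62.64.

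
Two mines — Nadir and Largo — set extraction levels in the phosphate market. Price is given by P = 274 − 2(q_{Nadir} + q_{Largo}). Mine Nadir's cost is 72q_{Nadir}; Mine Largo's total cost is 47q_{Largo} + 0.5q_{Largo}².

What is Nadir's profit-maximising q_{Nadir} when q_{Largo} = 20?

Mine Nadir's profit: π = q_{Nadir}(274 − 2(q_{Nadir} + q_{Largo})) − 72q_{Nadir}.
∂π/∂q_{Nadir} = 202 − 4q_{Nadir} − 2q_{Largo} = 0, so q_{Nadir} = 50.5 − 0.5q_{Largo}.
At q_{Largo} = 20: q_{Nadir} = 50.5 − 0.5·20 = 40.5.

40.5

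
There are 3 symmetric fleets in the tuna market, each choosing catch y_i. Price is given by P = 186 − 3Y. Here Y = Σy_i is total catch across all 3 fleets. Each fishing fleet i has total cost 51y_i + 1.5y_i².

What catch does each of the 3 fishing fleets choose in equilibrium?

A representative fishing fleet's profit is π_i = y_i(186 − 3Y) − 51y_i − 1.5y_i², with Y = y_i + Σ_{j≠i} y_j.
First-order condition: 135 − 9y_i − 3Σ_{j≠i} y_j = 0.
With identical fishing fleets, set every y_j = y: then 135 − 9y − 6y = 0, i.e. y = 135/15 = 9.

9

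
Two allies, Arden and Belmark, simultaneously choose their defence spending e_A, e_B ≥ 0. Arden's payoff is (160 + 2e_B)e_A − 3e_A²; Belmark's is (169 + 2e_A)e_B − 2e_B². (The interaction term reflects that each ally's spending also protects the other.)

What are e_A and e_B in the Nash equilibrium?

Expanding Arden's payoff: 160e_A + 2e_Be_A − 3e_A².
∂π/∂e_A = 160 + 2e_B − 6e_A = 0, so e_A = 80/3 + (1/3)e_B.
Likewise for Belmark: e_B = 42.25 + 0.5e_A.
Substituting the second reaction function into the first: e_A = 80/3 + (1/3)(42.25 + 0.5e_A), which gives (5/6)e_A = 40.75 ⇒ e_A = 48.9.
Then e_B = 42.25 + 0.5·48.9 = 66.7.

48.9, 66.7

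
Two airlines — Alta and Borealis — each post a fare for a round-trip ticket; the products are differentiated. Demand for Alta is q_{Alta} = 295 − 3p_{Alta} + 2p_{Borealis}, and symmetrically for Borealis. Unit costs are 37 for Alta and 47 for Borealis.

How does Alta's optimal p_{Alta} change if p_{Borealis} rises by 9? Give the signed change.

3

Alta's profit: π = (p_{Alta} − 37)(295 − 3p_{Alta} + 2p_{Borealis}).
∂π/∂p_{Alta} = 406 − 6p_{Alta} + 2p_{Borealis} = 0 ⇒ p_{Alta} = 203/3 + (1/3)p_{Borealis}.
The reaction-function slope is 1/3, so a 9-unit rise in p_{Borealis} moves p_{Alta} by 1/3 × 9 = 3. Alta's best response rises — the actions are strategic complements.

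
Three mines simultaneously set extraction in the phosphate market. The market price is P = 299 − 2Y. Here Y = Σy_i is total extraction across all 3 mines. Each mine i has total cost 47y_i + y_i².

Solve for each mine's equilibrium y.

25.2

A representative mine's profit is π_i = y_i(299 − 2Y) − 47y_i − y_i², with Y = y_i + Σ_{j≠i} y_j.
First-order condition: 252 − 6y_i − 2Σ_{j≠i} y_j = 0.
Imposing symmetry (y_j = y for all j) turns Σ_{j≠i} y_j into 2y, so 252 = 10y and y = 25.2.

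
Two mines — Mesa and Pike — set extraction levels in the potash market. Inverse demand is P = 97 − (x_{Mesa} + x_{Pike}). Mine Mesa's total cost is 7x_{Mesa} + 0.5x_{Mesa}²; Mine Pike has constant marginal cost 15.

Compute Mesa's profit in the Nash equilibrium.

576.24

Mine Mesa's profit: π = x_{Mesa}(97 − (x_{Mesa} + x_{Pike})) − 7x_{Mesa} − 0.5x_{Mesa}².
∂π/∂x_{Mesa} = 90 − 3x_{Mesa} − x_{Pike} = 0, so x_{Mesa} = 30 − (1/3)x_{Pike}.
For Pike: ∂π/∂x_{Pike} = 82 − 2x_{Pike} − x_{Mesa} = 0 ⇒ x_{Pike} = 41 − 0.5x_{Mesa}.
Solving the two reaction functions simultaneously: (1 − (−1/3)(−0.5))x_{Mesa} = 30 − (1/3)·41, so (5/6)x_{Mesa} = 49/3 and x_{Mesa} = 19.6.
Then x_{Pike} = 41 − 0.5·19.6 = 31.2.
Price P = 97 − 50.8 = 46.2.
Mesa's profit: (46.2 − 7)·19.6 − 0.5(19.6)² = 576.24.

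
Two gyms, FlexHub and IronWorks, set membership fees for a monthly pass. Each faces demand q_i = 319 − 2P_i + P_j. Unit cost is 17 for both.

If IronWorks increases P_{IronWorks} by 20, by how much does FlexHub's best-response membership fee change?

FlexHub's profit: π = (P_{FlexHub} − 17)(319 − 2P_{FlexHub} + P_{IronWorks}).
∂π/∂P_{FlexHub} = 353 − 4P_{FlexHub} + P_{IronWorks} = 0 ⇒ P_{FlexHub} = 88.25 + 0.25P_{IronWorks}.
The reaction-function slope is 0.25, so a 20-unit rise in P_{IronWorks} moves P_{FlexHub} by 0.25 × 20 = 5. FlexHub's best response rises — the actions are strategic complements.

5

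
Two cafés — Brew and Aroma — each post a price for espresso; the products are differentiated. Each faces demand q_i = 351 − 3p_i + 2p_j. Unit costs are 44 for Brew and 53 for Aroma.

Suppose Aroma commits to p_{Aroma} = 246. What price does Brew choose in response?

Brew's profit: π = (p_{Brew} − 44)(351 − 3p_{Brew} + 2p_{Aroma}).
∂π/∂p_{Brew} = 483 − 6p_{Brew} + 2p_{Aroma} = 0 ⇒ p_{Brew} = 80.5 + (1/3)p_{Aroma}.
At p_{Aroma} = 246: p_{Brew} = 80.5 + (1/3)·246 = 162.5.

162.5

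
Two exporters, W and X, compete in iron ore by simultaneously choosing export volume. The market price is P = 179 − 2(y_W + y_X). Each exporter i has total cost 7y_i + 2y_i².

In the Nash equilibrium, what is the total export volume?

Exporter W's profit: π = y_W(179 − 2(y_W + y_X)) − 7y_W − 2y_W².
∂π/∂y_W = 172 − 8y_W − 2y_X = 0, so y_W = 21.5 − 0.25y_X.
By symmetry y_X = y_W; substituting into the reaction function, 1.25y_W = 21.5 and y_W = 17.2.
Total export volume: 17.2 + 17.2 = 34.4.

34.4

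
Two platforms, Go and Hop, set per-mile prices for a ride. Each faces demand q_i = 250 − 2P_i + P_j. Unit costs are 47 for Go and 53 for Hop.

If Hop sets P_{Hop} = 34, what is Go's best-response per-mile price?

Go's profit: π = (P_{Go} − 47)(250 − 2P_{Go} + P_{Hop}).
∂π/∂P_{Go} = 344 − 4P_{Go} + P_{Hop} = 0 ⇒ P_{Go} = 86 + 0.25P_{Hop}.
At P_{Hop} = 34: P_{Go} = 86 + 0.25·34 = 94.5.

94.5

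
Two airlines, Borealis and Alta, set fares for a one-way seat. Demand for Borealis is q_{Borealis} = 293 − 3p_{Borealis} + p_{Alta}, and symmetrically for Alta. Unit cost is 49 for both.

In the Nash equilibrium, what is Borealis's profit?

4563

Borealis's profit: π = (p_{Borealis} − 49)(293 − 3p_{Borealis} + p_{Alta}).
∂π/∂p_{Borealis} = 440 − 6p_{Borealis} + p_{Alta} = 0 ⇒ p_{Borealis} = 220/3 + (1/6)p_{Alta}.
The game is symmetric, so in equilibrium p_{Alta} = p_{Borealis}: the reaction function gives (5/6)p_{Borealis} = 220/3, hence p_{Borealis} = 88.
q_{Borealis} = 293 − 3·88 + 88 = 117.
Profit = (88 − 49)·117 = 4563.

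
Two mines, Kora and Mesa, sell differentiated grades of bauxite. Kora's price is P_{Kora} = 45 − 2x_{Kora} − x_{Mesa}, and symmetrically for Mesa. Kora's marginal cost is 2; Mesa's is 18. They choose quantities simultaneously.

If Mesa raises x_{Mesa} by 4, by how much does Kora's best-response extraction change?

-1

Mine Kora's profit: π = x_{Kora}(45 − 2x_{Kora} − x_{Mesa}) − 2x_{Kora}.
∂π/∂x_{Kora} = 43 − 4x_{Kora} − x_{Mesa} = 0 ⇒ x_{Kora} = 10.75 − 0.25x_{Mesa}.
The reaction-function slope is −0.25, so a 4-unit rise in x_{Mesa} moves x_{Kora} by −0.25 × 4 = −1. Kora's best response falls — the actions are strategic substitutes.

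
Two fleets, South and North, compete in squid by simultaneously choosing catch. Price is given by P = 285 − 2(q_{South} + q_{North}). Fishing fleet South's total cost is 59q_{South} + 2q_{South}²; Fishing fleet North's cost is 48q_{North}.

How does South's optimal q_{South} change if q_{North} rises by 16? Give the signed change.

-4

Fishing fleet South's profit: π = q_{South}(285 − 2(q_{South} + q_{North})) − 59q_{South} − 2q_{South}².
∂π/∂q_{South} = 226 − 8q_{South} − 2q_{North} = 0, so q_{South} = 28.25 − 0.25q_{North}.
The reaction-function slope is −0.25, so a 16-unit rise in q_{North} moves q_{South} by −0.25 × 16 = −4. South's best response falls — the actions are strategic substitutes.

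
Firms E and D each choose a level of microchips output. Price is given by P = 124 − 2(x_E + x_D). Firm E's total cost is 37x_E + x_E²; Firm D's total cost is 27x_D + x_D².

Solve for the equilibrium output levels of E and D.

Firm E's profit: π = x_E(124 − 2(x_E + x_D)) − 37x_E − x_E².
∂π/∂x_E = 87 − 6x_E − 2x_D = 0, so x_E = 14.5 − (1/3)x_D.
By the same steps for D: x_D = 97/6 − (1/3)x_E.
Substituting the second reaction function into the first: x_E = 14.5 − (1/3)(97/6 − (1/3)x_E), which gives (8/9)x_E = 82/9 ⇒ x_E = 10.25.
Then x_D = 97/6 − (1/3)·10.25 = 12.75.

10.25, 12.75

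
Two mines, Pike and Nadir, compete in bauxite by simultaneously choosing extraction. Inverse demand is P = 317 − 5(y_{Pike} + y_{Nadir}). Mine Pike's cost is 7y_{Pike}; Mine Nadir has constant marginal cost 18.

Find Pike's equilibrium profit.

2289.8

Mine Pike's profit: π = y_{Pike}(317 − 5(y_{Pike} + y_{Nadir})) − 7y_{Pike}.
∂π/∂y_{Pike} = 310 − 10y_{Pike} − 5y_{Nadir} = 0, so y_{Pike} = 31 − 0.5y_{Nadir}.
By the same steps for Nadir: y_{Nadir} = 29.9 − 0.5y_{Pike}.
Solving the two reaction functions simultaneously: (1 − (−0.5)(−0.5))y_{Pike} = 31 − 0.5·29.9, so 0.75y_{Pike} = 16.05 and y_{Pike} = 21.4.
Then y_{Nadir} = 29.9 − 0.5·21.4 = 19.2.
Price P = 317 − 5·40.6 = 114.
Pike's profit: (114 − 7)·21.4 = 2289.8.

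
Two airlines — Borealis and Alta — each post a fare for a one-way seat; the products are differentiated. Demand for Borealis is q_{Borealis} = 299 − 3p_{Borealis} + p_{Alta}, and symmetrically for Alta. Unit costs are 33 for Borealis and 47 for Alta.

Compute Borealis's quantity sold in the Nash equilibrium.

Borealis's profit: π = (p_{Borealis} − 33)(299 − 3p_{Borealis} + p_{Alta}).
∂π/∂p_{Borealis} = 398 − 6p_{Borealis} + p_{Alta} = 0 ⇒ p_{Borealis} = 199/3 + (1/6)p_{Alta}.
Similarly p_{Alta} = 220/3 + (1/6)p_{Borealis}.
Plugging p_{Alta} into Borealis's best response: p_{Borealis} = 199/3 + (1/6)(220/3 + (1/6)p_{Borealis}) ⇒ (35/36)p_{Borealis} = 707/9, so p_{Borealis} = 80.8.
Then p_{Alta} = 220/3 + (1/6)·80.8 = 86.8.
q_{Borealis} = 299 − 3·80.8 + 86.8 = 143.4.

143.4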